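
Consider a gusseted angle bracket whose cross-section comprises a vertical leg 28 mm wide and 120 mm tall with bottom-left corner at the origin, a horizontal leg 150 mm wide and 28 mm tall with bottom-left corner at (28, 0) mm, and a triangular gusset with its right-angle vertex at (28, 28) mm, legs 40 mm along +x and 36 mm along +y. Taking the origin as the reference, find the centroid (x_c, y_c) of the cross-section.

vertical leg: A = 28 × 120 = 3360.00, centroid at (14.00, 60.00).
horizontal leg: A = 150 × 28 = 4200.00, centroid at (103.00, 14.00).
gusset: A = ½·40·36 = 720.00, centroid at (41.33, 40.00).
ΣA = 8280.00 mm², ΣAx_c = 509400.00 mm³, ΣAy_c = 289200.00 mm³.
x_c = 509400.00/8280.00 = 61.52 mm; y_c = 289200.00/8280.00 = 34.93 mm.

x_c = 61.52 mm, y_c = 34.93 mm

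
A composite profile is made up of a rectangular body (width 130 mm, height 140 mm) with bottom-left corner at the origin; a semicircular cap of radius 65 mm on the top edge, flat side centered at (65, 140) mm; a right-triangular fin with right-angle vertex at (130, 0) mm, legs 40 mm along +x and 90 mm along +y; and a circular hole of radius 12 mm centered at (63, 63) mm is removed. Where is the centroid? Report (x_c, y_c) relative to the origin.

x_c = 70.42 mm, y_c = 92.11 mm

rectangular body: A = 130 × 140 = 18200.00, centroid at (65.00, 70.00).
semicircular top: A = ½π·65² = 6636.61, centroid at (65.00, 167.59).
triangular fin: A = ½·40·90 = 1800.00, centroid at (143.33, 30.00).
hole: A = −π·12² = -452.39, centroid at (63.00, 63.00).
ΣA = 26184.23 mm²
ΣAx_c = (18200.00)(65.00) + (6636.61)(65.00) + (1800.00)(143.33) + (-452.39)(63.00) = 1843879.41 mm³
ΣAy_c = (18200.00)(70.00) + (6636.61)(167.59) + (1800.00)(30.00) + (-452.39)(63.00) = 2411708.83 mm³
x_c = 1843879.41 / 26184.23 = 70.42 mm
y_c = 2411708.83 / 26184.23 = 92.11 mm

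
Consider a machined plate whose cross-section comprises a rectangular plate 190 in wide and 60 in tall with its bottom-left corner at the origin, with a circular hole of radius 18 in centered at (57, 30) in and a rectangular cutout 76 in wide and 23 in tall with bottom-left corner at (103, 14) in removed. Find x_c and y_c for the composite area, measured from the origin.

x_c = 90.17 in, y_c = 30.91 in

Part | A | x̄ᵢ | ȳᵢ | A·x̄ᵢ | A·ȳᵢ
plate | 11400.00 | 95.00 | 30.00 | 1083000.00 | 342000.00
hole 1 | -1017.88 | 57.00 | 30.00 | -58018.93 | -30536.28
hole 2 | -1748.00 | 141.00 | 25.50 | -246468.00 | -44574.00
Σ | 8634.12 |  |  | 778513.07 | 266889.72
x_c = 778513.07 / 8634.12 = 90.17 in
y_c = 266889.72 / 8634.12 = 30.91 in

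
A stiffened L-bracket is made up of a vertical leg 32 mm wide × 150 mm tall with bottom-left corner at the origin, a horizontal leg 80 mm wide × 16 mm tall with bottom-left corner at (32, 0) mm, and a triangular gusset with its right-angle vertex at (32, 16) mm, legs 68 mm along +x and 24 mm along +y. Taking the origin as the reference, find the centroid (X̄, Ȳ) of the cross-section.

vertical leg: A = 32 × 150 = 4800.00, centroid at (16.00, 75.00).
horizontal leg: A = 80 × 16 = 1280.00, centroid at (72.00, 8.00).
gusset: A = ½·68·24 = 816.00, centroid at (54.67, 24.00).
ΣA = 6896.00 mm², ΣAX̄ = 213568.00 mm³, ΣAȲ = 389824.00 mm³.
X̄ = 213568.00/6896.00 = 30.97 mm; Ȳ = 389824.00/6896.00 = 56.53 mm.

X̄ = 30.97 mm, Ȳ = 56.53 mm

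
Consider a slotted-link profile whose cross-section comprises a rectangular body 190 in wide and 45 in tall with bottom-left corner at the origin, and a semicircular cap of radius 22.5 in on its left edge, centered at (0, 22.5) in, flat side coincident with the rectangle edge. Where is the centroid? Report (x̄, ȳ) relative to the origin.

Part | A | x̄ᵢ | ȳᵢ | A·x̄ᵢ | A·ȳᵢ
rectangular body | 8550.00 | 95.00 | 22.50 | 812250.00 | 192375.00
semicircular end | 795.22 | -9.55 | 22.50 | -7593.75 | 17892.35
Σ | 9345.22 |  |  | 804656.25 | 210267.35
x̄ = 804656.25 / 9345.22 = 86.10 in
ȳ = 210267.35 / 9345.22 = 22.50 in

x̄ = 86.10 in, ȳ = 22.50 in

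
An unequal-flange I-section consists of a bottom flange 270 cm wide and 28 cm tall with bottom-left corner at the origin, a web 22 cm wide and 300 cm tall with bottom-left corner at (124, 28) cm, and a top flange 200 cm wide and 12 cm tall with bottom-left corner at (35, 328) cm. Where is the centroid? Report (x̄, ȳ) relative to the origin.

x̄ = 135.00 cm, ȳ = 125.74 cm

bottom flange: A = 270 × 28 = 7560.00, centroid at (135.00, 14.00).
web: A = 22 × 300 = 6600.00, centroid at (135.00, 178.00).
top flange: A = 200 × 12 = 2400.00, centroid at (135.00, 334.00).
ΣA = 16560.00 cm²
ΣAx̄ = (7560.00)(135.00) + (6600.00)(135.00) + (2400.00)(135.00) = 2235600.00 cm³
ΣAȳ = (7560.00)(14.00) + (6600.00)(178.00) + (2400.00)(334.00) = 2082240.00 cm³
x̄ = 2235600.00 / 16560.00 = 135.00 cm
ȳ = 2082240.00 / 16560.00 = 125.74 cm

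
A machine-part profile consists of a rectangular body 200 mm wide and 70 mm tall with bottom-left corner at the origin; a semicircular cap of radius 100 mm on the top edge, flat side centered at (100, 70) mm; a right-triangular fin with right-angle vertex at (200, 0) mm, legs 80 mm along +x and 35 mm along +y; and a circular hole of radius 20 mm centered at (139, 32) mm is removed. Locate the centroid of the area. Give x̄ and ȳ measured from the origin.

Part | A | x̄ᵢ | ȳᵢ | A·x̄ᵢ | A·ȳᵢ
rectangular body | 14000.00 | 100.00 | 35.00 | 1400000.00 | 490000.00
semicircular top | 15707.96 | 100.00 | 112.44 | 1570796.33 | 1766224.10
triangular fin | 1400.00 | 226.67 | 11.67 | 317333.33 | 16333.33
hole | -1256.64 | 139.00 | 32.00 | -174672.55 | -40212.39
Σ | 29851.33 |  |  | 3113457.11 | 2232345.04
x̄ = 3113457.11 / 29851.33 = 104.30 mm
ȳ = 2232345.04 / 29851.33 = 74.78 mm

x̄ = 104.30 mm, ȳ = 74.78 mm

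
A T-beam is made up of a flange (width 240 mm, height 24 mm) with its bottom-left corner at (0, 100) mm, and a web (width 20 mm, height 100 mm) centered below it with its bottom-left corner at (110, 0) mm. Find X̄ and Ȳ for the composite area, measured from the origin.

web: A = 20 × 100 = 2000.00, centroid at (120.00, 50.00).
flange: A = 240 × 24 = 5760.00, centroid at (120.00, 112.00).
ΣA = 7760.00 mm², ΣAX̄ = 931200.00 mm³, ΣAȲ = 745120.00 mm³.
X̄ = 931200.00/7760.00 = 120.00 mm; Ȳ = 745120.00/7760.00 = 96.02 mm.

X̄ = 120.00 mm, Ȳ = 96.02 mm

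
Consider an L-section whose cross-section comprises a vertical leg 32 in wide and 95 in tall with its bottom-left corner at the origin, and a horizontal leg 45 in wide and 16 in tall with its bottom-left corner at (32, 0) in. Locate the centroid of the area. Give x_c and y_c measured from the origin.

vertical leg: A = 32 × 95 = 3040.00, centroid at (16.00, 47.50).
horizontal leg: A = 45 × 16 = 720.00, centroid at (54.50, 8.00).
ΣA = 3760.00 in²
ΣAx_c = (3040.00)(16.00) + (720.00)(54.50) = 87880.00 in³
ΣAy_c = (3040.00)(47.50) + (720.00)(8.00) = 150160.00 in³
x_c = 87880.00 / 3760.00 = 23.37 in
y_c = 150160.00 / 3760.00 = 39.94 in

x_c = 23.37 in, y_c = 39.94 in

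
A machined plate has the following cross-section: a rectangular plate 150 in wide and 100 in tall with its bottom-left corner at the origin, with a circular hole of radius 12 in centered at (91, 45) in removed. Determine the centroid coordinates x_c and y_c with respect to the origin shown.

x_c = 74.50 in, y_c = 50.16 in

plate: A = 150 × 100 = 15000.00, centroid at (75.00, 50.00).
hole: A = −π·12² = -452.39, centroid at (91.00, 45.00).
ΣA = 14547.61 in²
ΣAx_c = (15000.00)(75.00) + (-452.39)(91.00) = 1083832.57 in³
ΣAy_c = (15000.00)(50.00) + (-452.39)(45.00) = 729642.48 in³
x_c = 1083832.57 / 14547.61 = 74.50 in
y_c = 729642.48 / 14547.61 = 50.16 in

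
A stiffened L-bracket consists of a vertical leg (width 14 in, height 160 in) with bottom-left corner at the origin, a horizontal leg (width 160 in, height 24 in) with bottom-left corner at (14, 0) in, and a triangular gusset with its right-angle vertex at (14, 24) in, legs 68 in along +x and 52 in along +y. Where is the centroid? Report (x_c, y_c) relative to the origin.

x_c = 56.25 in, y_c = 38.02 in

vertical leg: A = 14 × 160 = 2240.00, centroid at (7.00, 80.00).
horizontal leg: A = 160 × 24 = 3840.00, centroid at (94.00, 12.00).
gusset: A = ½·68·52 = 1768.00, centroid at (36.67, 41.33).
ΣA = 7848.00 in²
ΣAx_c = (2240.00)(7.00) + (3840.00)(94.00) + (1768.00)(36.67) = 441466.67 in³
ΣAy_c = (2240.00)(80.00) + (3840.00)(12.00) + (1768.00)(41.33) = 298357.33 in³
x_c = 441466.67 / 7848.00 = 56.25 in
y_c = 298357.33 / 7848.00 = 38.02 in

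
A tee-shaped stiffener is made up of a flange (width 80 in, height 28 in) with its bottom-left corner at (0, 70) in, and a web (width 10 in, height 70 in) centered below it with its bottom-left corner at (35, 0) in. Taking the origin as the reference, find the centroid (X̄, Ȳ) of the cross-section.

web: A = 10 × 70 = 700.00, centroid at (40.00, 35.00).
flange: A = 80 × 28 = 2240.00, centroid at (40.00, 84.00).
ΣA = 2940.00 in²
ΣAX̄ = (700.00)(40.00) + (2240.00)(40.00) = 117600.00 in³
ΣAȲ = (700.00)(35.00) + (2240.00)(84.00) = 212660.00 in³
X̄ = 117600.00 / 2940.00 = 40.00 in
Ȳ = 212660.00 / 2940.00 = 72.33 in

X̄ = 40.00 in, Ȳ = 72.33 in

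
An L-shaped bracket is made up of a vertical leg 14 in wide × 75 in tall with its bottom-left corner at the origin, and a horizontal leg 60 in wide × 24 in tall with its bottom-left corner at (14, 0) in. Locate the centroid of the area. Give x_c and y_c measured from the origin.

x_c = 28.40 in, y_c = 22.75 in

vertical leg: A = 14 × 75 = 1050.00, centroid at (7.00, 37.50).
horizontal leg: A = 60 × 24 = 1440.00, centroid at (44.00, 12.00).
ΣA = 2490.00 in²
ΣAx_c = (1050.00)(7.00) + (1440.00)(44.00) = 70710.00 in³
ΣAy_c = (1050.00)(37.50) + (1440.00)(12.00) = 56655.00 in³
x_c = 70710.00 / 2490.00 = 28.40 in
y_c = 56655.00 / 2490.00 = 22.75 in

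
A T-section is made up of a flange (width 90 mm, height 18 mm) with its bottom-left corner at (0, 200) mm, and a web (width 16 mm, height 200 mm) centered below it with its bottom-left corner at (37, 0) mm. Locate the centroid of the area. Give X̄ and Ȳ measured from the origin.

web: A = 16 × 200 = 3200.00, centroid at (45.00, 100.00).
flange: A = 90 × 18 = 1620.00, centroid at (45.00, 209.00).
ΣA = 4820.00 mm²
ΣAX̄ = (3200.00)(45.00) + (1620.00)(45.00) = 216900.00 mm³
ΣAȲ = (3200.00)(100.00) + (1620.00)(209.00) = 658580.00 mm³
X̄ = 216900.00 / 4820.00 = 45.00 mm
Ȳ = 658580.00 / 4820.00 = 136.63 mm

X̄ = 45.00 mm, Ȳ = 136.63 mm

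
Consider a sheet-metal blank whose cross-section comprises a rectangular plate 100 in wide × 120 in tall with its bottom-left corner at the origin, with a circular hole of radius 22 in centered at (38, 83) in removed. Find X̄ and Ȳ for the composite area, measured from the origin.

Part | A | x̄ᵢ | ȳᵢ | A·x̄ᵢ | A·ȳᵢ
plate | 12000.00 | 50.00 | 60.00 | 600000.00 | 720000.00
hole | -1520.53 | 38.00 | 83.00 | -57780.17 | -126204.06
Σ | 10479.47 |  |  | 542219.83 | 593795.94
X̄ = 542219.83 / 10479.47 = 51.74 in
Ȳ = 593795.94 / 10479.47 = 56.66 in

X̄ = 51.74 in, Ȳ = 56.66 in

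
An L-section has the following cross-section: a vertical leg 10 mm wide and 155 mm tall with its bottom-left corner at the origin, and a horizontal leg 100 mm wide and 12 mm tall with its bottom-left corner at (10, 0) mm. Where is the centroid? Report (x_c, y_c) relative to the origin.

x_c = 29.00 mm, y_c = 46.30 mm

Part | A | x̄ᵢ | ȳᵢ | A·x̄ᵢ | A·ȳᵢ
vertical leg | 1550.00 | 5.00 | 77.50 | 7750.00 | 120125.00
horizontal leg | 1200.00 | 60.00 | 6.00 | 72000.00 | 7200.00
Σ | 2750.00 |  |  | 79750.00 | 127325.00
x_c = 79750.00 / 2750.00 = 29.00 mm
y_c = 127325.00 / 2750.00 = 46.30 mm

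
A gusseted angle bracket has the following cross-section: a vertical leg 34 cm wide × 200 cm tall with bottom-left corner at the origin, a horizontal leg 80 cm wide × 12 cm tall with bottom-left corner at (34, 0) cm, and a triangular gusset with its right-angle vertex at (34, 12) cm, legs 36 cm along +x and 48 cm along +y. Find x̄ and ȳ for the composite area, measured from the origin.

x̄ = 26.25 cm, ȳ = 82.32 cm

vertical leg: A = 34 × 200 = 6800.00, centroid at (17.00, 100.00).
horizontal leg: A = 80 × 12 = 960.00, centroid at (74.00, 6.00).
gusset: A = ½·36·48 = 864.00, centroid at (46.00, 28.00).
ΣA = 8624.00 cm², ΣAx̄ = 226384.00 cm³, ΣAȳ = 709952.00 cm³.
x̄ = 226384.00/8624.00 = 26.25 cm; ȳ = 709952.00/8624.00 = 82.32 cm.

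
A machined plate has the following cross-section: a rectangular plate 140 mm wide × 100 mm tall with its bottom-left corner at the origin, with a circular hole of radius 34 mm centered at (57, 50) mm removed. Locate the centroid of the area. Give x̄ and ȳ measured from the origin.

plate: A = 140 × 100 = 14000.00, centroid at (70.00, 50.00).
hole: A = −π·34² = -3631.68, centroid at (57.00, 50.00).
ΣA = 10368.32 mm², ΣAx̄ = 772994.18 mm³, ΣAȳ = 518415.94 mm³.
x̄ = 772994.18/10368.32 = 74.55 mm; ȳ = 518415.94/10368.32 = 50.00 mm.

x̄ = 74.55 mm, ȳ = 50.00 mm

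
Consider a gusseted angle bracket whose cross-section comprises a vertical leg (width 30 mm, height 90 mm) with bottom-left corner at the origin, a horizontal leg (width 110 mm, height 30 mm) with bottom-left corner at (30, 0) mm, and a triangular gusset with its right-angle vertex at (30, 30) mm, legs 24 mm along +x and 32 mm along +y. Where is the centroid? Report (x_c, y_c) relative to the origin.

vertical leg: A = 30 × 90 = 2700.00, centroid at (15.00, 45.00).
horizontal leg: A = 110 × 30 = 3300.00, centroid at (85.00, 15.00).
gusset: A = ½·24·32 = 384.00, centroid at (38.00, 40.67).
ΣA = 6384.00 mm²
ΣAx_c = (2700.00)(15.00) + (3300.00)(85.00) + (384.00)(38.00) = 335592.00 mm³
ΣAy_c = (2700.00)(45.00) + (3300.00)(15.00) + (384.00)(40.67) = 186616.00 mm³
x_c = 335592.00 / 6384.00 = 52.57 mm
y_c = 186616.00 / 6384.00 = 29.23 mm

x_c = 52.57 mm, y_c = 29.23 mm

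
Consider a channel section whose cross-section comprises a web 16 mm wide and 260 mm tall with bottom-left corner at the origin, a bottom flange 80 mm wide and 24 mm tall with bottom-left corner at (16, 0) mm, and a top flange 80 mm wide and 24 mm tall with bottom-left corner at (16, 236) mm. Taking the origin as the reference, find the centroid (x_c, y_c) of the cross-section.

web: A = 16 × 260 = 4160.00, centroid at (8.00, 130.00).
bottom flange: A = 80 × 24 = 1920.00, centroid at (56.00, 12.00).
top flange: A = 80 × 24 = 1920.00, centroid at (56.00, 248.00).
ΣA = 8000.00 mm², ΣAx_c = 248320.00 mm³, ΣAy_c = 1040000.00 mm³.
x_c = 248320.00/8000.00 = 31.04 mm; y_c = 1040000.00/8000.00 = 130.00 mm.

x_c = 31.04 mm, y_c = 130.00 mm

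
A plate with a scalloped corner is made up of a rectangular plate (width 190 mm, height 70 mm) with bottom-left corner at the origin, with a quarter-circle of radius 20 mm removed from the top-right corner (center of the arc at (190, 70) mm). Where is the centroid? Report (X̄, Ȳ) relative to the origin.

Part | A | x̄ᵢ | ȳᵢ | A·x̄ᵢ | A·ȳᵢ
plate | 13300.00 | 95.00 | 35.00 | 1263500.00 | 465500.00
removed quarter-circle | -314.16 | 181.51 | 61.51 | -57023.59 | -19324.48
Σ | 12985.84 |  |  | 1206476.41 | 446175.52
X̄ = 1206476.41 / 12985.84 = 92.91 mm
Ȳ = 446175.52 / 12985.84 = 34.36 mm

X̄ = 92.91 mm, Ȳ = 34.36 mm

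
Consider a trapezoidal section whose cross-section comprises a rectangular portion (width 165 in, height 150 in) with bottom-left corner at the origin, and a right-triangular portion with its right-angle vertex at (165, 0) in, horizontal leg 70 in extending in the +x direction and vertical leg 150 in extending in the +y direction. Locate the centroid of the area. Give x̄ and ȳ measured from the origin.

x̄ = 101.02 in, ȳ = 70.62 in

rectangular portion: A = 165 × 150 = 24750.00, centroid at (82.50, 75.00).
triangular portion: A = ½·70·150 = 5250.00, centroid at (188.33, 50.00).
ΣA = 30000.00 in²
ΣAx̄ = (24750.00)(82.50) + (5250.00)(188.33) = 3030625.00 in³
ΣAȳ = (24750.00)(75.00) + (5250.00)(50.00) = 2118750.00 in³
x̄ = 3030625.00 / 30000.00 = 101.02 in
ȳ = 2118750.00 / 30000.00 = 70.62 in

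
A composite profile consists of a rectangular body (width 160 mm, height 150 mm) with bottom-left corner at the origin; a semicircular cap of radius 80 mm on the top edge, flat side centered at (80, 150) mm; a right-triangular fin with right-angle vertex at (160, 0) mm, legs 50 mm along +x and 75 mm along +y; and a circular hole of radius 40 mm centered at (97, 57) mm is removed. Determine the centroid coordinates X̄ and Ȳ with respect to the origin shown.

Part | A | x̄ᵢ | ȳᵢ | A·x̄ᵢ | A·ȳᵢ
rectangular body | 24000.00 | 80.00 | 75.00 | 1920000.00 | 1800000.00
semicircular top | 10053.10 | 80.00 | 183.95 | 804247.72 | 1849297.81
triangular fin | 1875.00 | 176.67 | 25.00 | 331250.00 | 46875.00
hole | -5026.55 | 97.00 | 57.00 | -487575.18 | -286513.25
Σ | 30901.55 |  |  | 2567922.54 | 3409659.56
X̄ = 2567922.54 / 30901.55 = 83.10 mm
Ȳ = 3409659.56 / 30901.55 = 110.34 mm

X̄ = 83.10 mm, Ȳ = 110.34 mm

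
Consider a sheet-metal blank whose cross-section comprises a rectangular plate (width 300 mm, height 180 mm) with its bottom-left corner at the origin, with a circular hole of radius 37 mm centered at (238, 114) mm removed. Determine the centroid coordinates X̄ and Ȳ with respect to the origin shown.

plate: A = 300 × 180 = 54000.00, centroid at (150.00, 90.00).
hole: A = −π·37² = -4300.84, centroid at (238.00, 114.00).
ΣA = 49699.16 mm², ΣAX̄ = 7076400.00 mm³, ΣAȲ = 4369704.20 mm³.
X̄ = 7076400.00/49699.16 = 142.38 mm; Ȳ = 4369704.20/49699.16 = 87.92 mm.

X̄ = 142.38 mm, Ȳ = 87.92 mm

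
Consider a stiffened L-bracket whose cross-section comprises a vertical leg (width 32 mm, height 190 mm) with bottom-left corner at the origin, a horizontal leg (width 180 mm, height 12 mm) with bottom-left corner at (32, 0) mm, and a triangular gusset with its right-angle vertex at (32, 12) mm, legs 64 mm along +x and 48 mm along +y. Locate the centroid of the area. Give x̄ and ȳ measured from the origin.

Part | A | x̄ᵢ | ȳᵢ | A·x̄ᵢ | A·ȳᵢ
vertical leg | 6080.00 | 16.00 | 95.00 | 97280.00 | 577600.00
horizontal leg | 2160.00 | 122.00 | 6.00 | 263520.00 | 12960.00
gusset | 1536.00 | 53.33 | 28.00 | 81920.00 | 43008.00
Σ | 9776.00 |  |  | 442720.00 | 633568.00
x̄ = 442720.00 / 9776.00 = 45.29 mm
ȳ = 633568.00 / 9776.00 = 64.81 mm

x̄ = 45.29 mm, ȳ = 64.81 mm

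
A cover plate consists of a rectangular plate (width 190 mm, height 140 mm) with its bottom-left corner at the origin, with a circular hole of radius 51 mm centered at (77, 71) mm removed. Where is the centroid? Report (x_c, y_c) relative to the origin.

Part | A | x̄ᵢ | ȳᵢ | A·x̄ᵢ | A·ȳᵢ
plate | 26600.00 | 95.00 | 70.00 | 2527000.00 | 1862000.00
hole | -8171.28 | 77.00 | 71.00 | -629188.75 | -580161.06
Σ | 18428.72 |  |  | 1897811.25 | 1281838.94
x_c = 1897811.25 / 18428.72 = 102.98 mm
y_c = 1281838.94 / 18428.72 = 69.56 mm

x_c = 102.98 mm, y_c = 69.56 mm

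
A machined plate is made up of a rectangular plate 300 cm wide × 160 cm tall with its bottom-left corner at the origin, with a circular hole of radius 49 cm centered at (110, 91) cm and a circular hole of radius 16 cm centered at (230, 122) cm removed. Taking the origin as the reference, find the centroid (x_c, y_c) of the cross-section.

Part | A | x̄ᵢ | ȳᵢ | A·x̄ᵢ | A·ȳᵢ
plate | 48000.00 | 150.00 | 80.00 | 7200000.00 | 3840000.00
hole 1 | -7542.96 | 110.00 | 91.00 | -829726.04 | -686409.72
hole 2 | -804.25 | 230.00 | 122.00 | -184976.98 | -98118.22
Σ | 39652.79 |  |  | 6185296.99 | 3055472.06
x_c = 6185296.99 / 39652.79 = 155.99 cm
y_c = 3055472.06 / 39652.79 = 77.06 cm

x_c = 155.99 cm, y_c = 77.06 cm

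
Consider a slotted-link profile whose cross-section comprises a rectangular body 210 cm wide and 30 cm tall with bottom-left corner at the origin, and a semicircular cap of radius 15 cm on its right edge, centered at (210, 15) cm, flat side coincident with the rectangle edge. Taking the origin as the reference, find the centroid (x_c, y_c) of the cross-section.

rectangular body: A = 210 × 30 = 6300.00, centroid at (105.00, 15.00).
semicircular end: A = ½π·15² = 353.43, centroid at (216.37, 15.00).
ΣA = 6653.43 cm², ΣAx_c = 737970.13 cm³, ΣAy_c = 99801.44 cm³.
x_c = 737970.13/6653.43 = 110.92 cm; y_c = 99801.44/6653.43 = 15.00 cm.

x_c = 110.92 cm, y_c = 15.00 cm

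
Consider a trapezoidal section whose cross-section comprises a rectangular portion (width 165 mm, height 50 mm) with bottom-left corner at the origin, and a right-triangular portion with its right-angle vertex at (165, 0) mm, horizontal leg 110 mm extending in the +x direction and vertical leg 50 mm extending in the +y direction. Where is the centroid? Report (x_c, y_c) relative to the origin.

x_c = 112.29 mm, y_c = 22.92 mm

rectangular portion: A = 165 × 50 = 8250.00, centroid at (82.50, 25.00).
triangular portion: A = ½·110·50 = 2750.00, centroid at (201.67, 16.67).
ΣA = 11000.00 mm², ΣAx_c = 1235208.33 mm³, ΣAy_c = 252083.33 mm³.
x_c = 1235208.33/11000.00 = 112.29 mm; y_c = 252083.33/11000.00 = 22.92 mm.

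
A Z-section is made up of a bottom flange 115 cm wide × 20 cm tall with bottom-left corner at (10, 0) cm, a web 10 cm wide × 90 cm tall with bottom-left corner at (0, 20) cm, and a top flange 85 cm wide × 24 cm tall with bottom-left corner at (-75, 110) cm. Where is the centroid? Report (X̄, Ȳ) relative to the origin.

X̄ = 17.83 cm, Ȳ = 63.05 cm

bottom flange: A = 115 × 20 = 2300.00, centroid at (67.50, 10.00).
web: A = 10 × 90 = 900.00, centroid at (5.00, 65.00).
top flange: A = 85 × 24 = 2040.00, centroid at (-32.50, 122.00).
ΣA = 5240.00 cm², ΣAX̄ = 93450.00 cm³, ΣAȲ = 330380.00 cm³.
X̄ = 93450.00/5240.00 = 17.83 cm; Ȳ = 330380.00/5240.00 = 63.05 cm.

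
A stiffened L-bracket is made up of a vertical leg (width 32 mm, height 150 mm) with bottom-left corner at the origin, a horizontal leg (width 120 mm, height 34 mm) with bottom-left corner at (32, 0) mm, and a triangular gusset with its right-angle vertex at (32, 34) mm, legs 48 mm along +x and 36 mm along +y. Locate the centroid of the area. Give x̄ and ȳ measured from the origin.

x̄ = 50.66 mm, ȳ = 48.14 mm

vertical leg: A = 32 × 150 = 4800.00, centroid at (16.00, 75.00).
horizontal leg: A = 120 × 34 = 4080.00, centroid at (92.00, 17.00).
gusset: A = ½·48·36 = 864.00, centroid at (48.00, 46.00).
ΣA = 9744.00 mm², ΣAx̄ = 493632.00 mm³, ΣAȳ = 469104.00 mm³.
x̄ = 493632.00/9744.00 = 50.66 mm; ȳ = 469104.00/9744.00 = 48.14 mm.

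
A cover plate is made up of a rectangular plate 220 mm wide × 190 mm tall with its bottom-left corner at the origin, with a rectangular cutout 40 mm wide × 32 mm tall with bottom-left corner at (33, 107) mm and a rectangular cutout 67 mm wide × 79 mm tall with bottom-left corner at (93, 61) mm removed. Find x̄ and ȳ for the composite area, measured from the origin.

plate: A = 220 × 190 = 41800.00, centroid at (110.00, 95.00).
hole 1: A = −(40 × 32) = -1280.00, centroid at (53.00, 123.00).
hole 2: A = −(67 × 79) = -5293.00, centroid at (126.50, 100.50).
ΣA = 35227.00 mm², ΣAx̄ = 3860595.50 mm³, ΣAȳ = 3281613.50 mm³.
x̄ = 3860595.50/35227.00 = 109.59 mm; ȳ = 3281613.50/35227.00 = 93.16 mm.

x̄ = 109.59 mm, ȳ = 93.16 mm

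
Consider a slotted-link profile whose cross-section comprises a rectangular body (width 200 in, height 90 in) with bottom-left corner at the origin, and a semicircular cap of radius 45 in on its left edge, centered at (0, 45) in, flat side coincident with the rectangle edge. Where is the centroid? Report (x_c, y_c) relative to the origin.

Part | A | x̄ᵢ | ȳᵢ | A·x̄ᵢ | A·ȳᵢ
rectangular body | 18000.00 | 100.00 | 45.00 | 1800000.00 | 810000.00
semicircular end | 3180.86 | -19.10 | 45.00 | -60750.00 | 143138.82
Σ | 21180.86 |  |  | 1739250.00 | 953138.82
x_c = 1739250.00 / 21180.86 = 82.11 in
y_c = 953138.82 / 21180.86 = 45.00 in

x_c = 82.11 in, y_c = 45.00 in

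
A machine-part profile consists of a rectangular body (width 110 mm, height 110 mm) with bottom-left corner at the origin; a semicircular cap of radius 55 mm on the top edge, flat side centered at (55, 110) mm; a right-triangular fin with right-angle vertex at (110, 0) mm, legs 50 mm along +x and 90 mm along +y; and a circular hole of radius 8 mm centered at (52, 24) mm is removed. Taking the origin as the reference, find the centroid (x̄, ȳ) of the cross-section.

x̄ = 63.56 mm, ȳ = 72.05 mm

rectangular body: A = 110 × 110 = 12100.00, centroid at (55.00, 55.00).
semicircular top: A = ½π·55² = 4751.66, centroid at (55.00, 133.34).
triangular fin: A = ½·50·90 = 2250.00, centroid at (126.67, 30.00).
hole: A = −π·8² = -201.06, centroid at (52.00, 24.00).
ΣA = 18900.60 mm², ΣAx̄ = 1201386.02 mm³, ΣAȳ = 1361773.66 mm³.
x̄ = 1201386.02/18900.60 = 63.56 mm; ȳ = 1361773.66/18900.60 = 72.05 mm.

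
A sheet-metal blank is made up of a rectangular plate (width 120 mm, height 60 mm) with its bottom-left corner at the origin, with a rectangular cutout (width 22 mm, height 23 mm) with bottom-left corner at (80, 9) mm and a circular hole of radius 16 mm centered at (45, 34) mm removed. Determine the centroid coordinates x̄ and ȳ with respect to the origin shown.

x̄ = 59.38 mm, ȳ = 30.27 mm

plate: A = 120 × 60 = 7200.00, centroid at (60.00, 30.00).
hole 1: A = −(22 × 23) = -506.00, centroid at (91.00, 20.50).
hole 2: A = −π·16² = -804.25, centroid at (45.00, 34.00).
ΣA = 5889.75 mm²
ΣAx̄ = (7200.00)(60.00) + (-506.00)(91.00) + (-804.25)(45.00) = 349762.85 mm³
ΣAȳ = (7200.00)(30.00) + (-506.00)(20.50) + (-804.25)(34.00) = 178282.58 mm³
x̄ = 349762.85 / 5889.75 = 59.38 mm
ȳ = 178282.58 / 5889.75 = 30.27 mm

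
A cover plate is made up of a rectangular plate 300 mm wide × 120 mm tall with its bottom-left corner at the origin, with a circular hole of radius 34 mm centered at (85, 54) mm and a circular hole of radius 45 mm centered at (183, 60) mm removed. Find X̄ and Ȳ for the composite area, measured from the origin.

X̄ = 151.00 mm, Ȳ = 60.84 mm

plate: A = 300 × 120 = 36000.00, centroid at (150.00, 60.00).
hole 1: A = −π·34² = -3631.68, centroid at (85.00, 54.00).
hole 2: A = −π·45² = -6361.73, centroid at (183.00, 60.00).
ΣA = 26006.59 mm²
ΣAX̄ = (36000.00)(150.00) + (-3631.68)(85.00) + (-6361.73)(183.00) = 3927111.41 mm³
ΣAȲ = (36000.00)(60.00) + (-3631.68)(54.00) + (-6361.73)(60.00) = 1582185.71 mm³
X̄ = 3927111.41 / 26006.59 = 151.00 mm
Ȳ = 1582185.71 / 26006.59 = 60.84 mm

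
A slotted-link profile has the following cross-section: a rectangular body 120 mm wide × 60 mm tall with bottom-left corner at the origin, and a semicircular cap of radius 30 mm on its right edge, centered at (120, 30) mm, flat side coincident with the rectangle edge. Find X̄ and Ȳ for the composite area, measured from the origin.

X̄ = 71.94 mm, Ȳ = 30.00 mm

rectangular body: A = 120 × 60 = 7200.00, centroid at (60.00, 30.00).
semicircular end: A = ½π·30² = 1413.72, centroid at (132.73, 30.00).
ΣA = 8613.72 mm², ΣAX̄ = 619646.00 mm³, ΣAȲ = 258411.50 mm³.
X̄ = 619646.00/8613.72 = 71.94 mm; Ȳ = 258411.50/8613.72 = 30.00 mm.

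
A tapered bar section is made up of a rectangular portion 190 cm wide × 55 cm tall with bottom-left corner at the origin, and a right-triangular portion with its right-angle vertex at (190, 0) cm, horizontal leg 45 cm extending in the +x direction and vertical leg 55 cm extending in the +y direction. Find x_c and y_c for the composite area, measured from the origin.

x_c = 106.65 cm, y_c = 26.53 cm

rectangular portion: A = 190 × 55 = 10450.00, centroid at (95.00, 27.50).
triangular portion: A = ½·45·55 = 1237.50, centroid at (205.00, 18.33).
ΣA = 11687.50 cm²
ΣAx_c = (10450.00)(95.00) + (1237.50)(205.00) = 1246437.50 cm³
ΣAy_c = (10450.00)(27.50) + (1237.50)(18.33) = 310062.50 cm³
x_c = 1246437.50 / 11687.50 = 106.65 cm
y_c = 310062.50 / 11687.50 = 26.53 cm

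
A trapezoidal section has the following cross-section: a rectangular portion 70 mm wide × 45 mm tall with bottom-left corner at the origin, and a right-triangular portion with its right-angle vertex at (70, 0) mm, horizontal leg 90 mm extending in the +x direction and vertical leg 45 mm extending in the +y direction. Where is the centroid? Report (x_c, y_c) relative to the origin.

rectangular portion: A = 70 × 45 = 3150.00, centroid at (35.00, 22.50).
triangular portion: A = ½·90·45 = 2025.00, centroid at (100.00, 15.00).
ΣA = 5175.00 mm², ΣAx_c = 312750.00 mm³, ΣAy_c = 101250.00 mm³.
x_c = 312750.00/5175.00 = 60.43 mm; y_c = 101250.00/5175.00 = 19.57 mm.

x_c = 60.43 mm, y_c = 19.57 mm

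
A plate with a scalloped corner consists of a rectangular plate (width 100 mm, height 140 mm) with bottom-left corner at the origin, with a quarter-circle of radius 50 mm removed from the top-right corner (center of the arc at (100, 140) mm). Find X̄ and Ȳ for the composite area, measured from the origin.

X̄ = 45.31 mm, Ȳ = 62.04 mm

Part | A | x̄ᵢ | ȳᵢ | A·x̄ᵢ | A·ȳᵢ
plate | 14000.00 | 50.00 | 70.00 | 700000.00 | 980000.00
removed quarter-circle | -1963.50 | 78.78 | 118.78 | -154682.87 | -233222.69
Σ | 12036.50 |  |  | 545317.13 | 746777.31
X̄ = 545317.13 / 12036.50 = 45.31 mm
Ȳ = 746777.31 / 12036.50 = 62.04 mm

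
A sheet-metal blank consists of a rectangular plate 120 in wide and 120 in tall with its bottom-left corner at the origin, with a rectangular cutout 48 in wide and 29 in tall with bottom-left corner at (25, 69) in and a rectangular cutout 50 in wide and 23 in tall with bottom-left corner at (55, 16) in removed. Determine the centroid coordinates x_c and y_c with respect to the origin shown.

x_c = 59.35 in, y_c = 60.39 in

Part | A | x̄ᵢ | ȳᵢ | A·x̄ᵢ | A·ȳᵢ
plate | 14400.00 | 60.00 | 60.00 | 864000.00 | 864000.00
hole 1 | -1392.00 | 49.00 | 83.50 | -68208.00 | -116232.00
hole 2 | -1150.00 | 80.00 | 27.50 | -92000.00 | -31625.00
Σ | 11858.00 |  |  | 703792.00 | 716143.00
x_c = 703792.00 / 11858.00 = 59.35 in
y_c = 716143.00 / 11858.00 = 60.39 in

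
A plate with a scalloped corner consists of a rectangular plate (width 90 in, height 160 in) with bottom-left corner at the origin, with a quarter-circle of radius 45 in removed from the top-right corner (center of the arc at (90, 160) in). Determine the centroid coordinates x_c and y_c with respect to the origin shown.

x_c = 41.78 in, y_c = 72.44 in

Part | A | x̄ᵢ | ȳᵢ | A·x̄ᵢ | A·ȳᵢ
plate | 14400.00 | 45.00 | 80.00 | 648000.00 | 1152000.00
removed quarter-circle | -1590.43 | 70.90 | 140.90 | -112763.82 | -224094.00
Σ | 12809.57 |  |  | 535236.18 | 927906.00
x_c = 535236.18 / 12809.57 = 41.78 in
y_c = 927906.00 / 12809.57 = 72.44 in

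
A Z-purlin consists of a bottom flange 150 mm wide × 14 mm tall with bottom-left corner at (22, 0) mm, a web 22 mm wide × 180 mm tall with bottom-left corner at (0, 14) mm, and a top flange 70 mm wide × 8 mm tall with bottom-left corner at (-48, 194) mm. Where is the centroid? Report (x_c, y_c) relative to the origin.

x_c = 36.25 mm, y_c = 81.18 mm

Part | A | x̄ᵢ | ȳᵢ | A·x̄ᵢ | A·ȳᵢ
bottom flange | 2100.00 | 97.00 | 7.00 | 203700.00 | 14700.00
web | 3960.00 | 11.00 | 104.00 | 43560.00 | 411840.00
top flange | 560.00 | -13.00 | 198.00 | -7280.00 | 110880.00
Σ | 6620.00 |  |  | 239980.00 | 537420.00
x_c = 239980.00 / 6620.00 = 36.25 mm
y_c = 537420.00 / 6620.00 = 81.18 mm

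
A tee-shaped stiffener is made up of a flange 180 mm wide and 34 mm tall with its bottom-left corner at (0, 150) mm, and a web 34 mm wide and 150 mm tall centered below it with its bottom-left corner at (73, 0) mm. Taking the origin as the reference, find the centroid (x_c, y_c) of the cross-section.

Part | A | x̄ᵢ | ȳᵢ | A·x̄ᵢ | A·ȳᵢ
web | 5100.00 | 90.00 | 75.00 | 459000.00 | 382500.00
flange | 6120.00 | 90.00 | 167.00 | 550800.00 | 1022040.00
Σ | 11220.00 |  |  | 1009800.00 | 1404540.00
x_c = 1009800.00 / 11220.00 = 90.00 mm
y_c = 1404540.00 / 11220.00 = 125.18 mm

x_c = 90.00 mm, y_c = 125.18 mm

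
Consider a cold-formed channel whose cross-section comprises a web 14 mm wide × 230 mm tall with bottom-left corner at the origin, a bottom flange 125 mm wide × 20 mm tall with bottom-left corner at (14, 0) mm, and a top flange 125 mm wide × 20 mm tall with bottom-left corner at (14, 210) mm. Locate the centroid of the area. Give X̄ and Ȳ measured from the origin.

web: A = 14 × 230 = 3220.00, centroid at (7.00, 115.00).
bottom flange: A = 125 × 20 = 2500.00, centroid at (76.50, 10.00).
top flange: A = 125 × 20 = 2500.00, centroid at (76.50, 220.00).
ΣA = 8220.00 mm²
ΣAX̄ = (3220.00)(7.00) + (2500.00)(76.50) + (2500.00)(76.50) = 405040.00 mm³
ΣAȲ = (3220.00)(115.00) + (2500.00)(10.00) + (2500.00)(220.00) = 945300.00 mm³
X̄ = 405040.00 / 8220.00 = 49.27 mm
Ȳ = 945300.00 / 8220.00 = 115.00 mm

X̄ = 49.27 mm, Ȳ = 115.00 mm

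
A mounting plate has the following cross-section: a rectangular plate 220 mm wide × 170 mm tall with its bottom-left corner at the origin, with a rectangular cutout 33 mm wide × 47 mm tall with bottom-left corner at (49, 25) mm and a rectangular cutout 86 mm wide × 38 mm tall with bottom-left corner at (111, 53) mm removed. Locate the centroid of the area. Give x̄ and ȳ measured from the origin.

plate: A = 220 × 170 = 37400.00, centroid at (110.00, 85.00).
hole 1: A = −(33 × 47) = -1551.00, centroid at (65.50, 48.50).
hole 2: A = −(86 × 38) = -3268.00, centroid at (154.00, 72.00).
ΣA = 32581.00 mm², ΣAx̄ = 3509137.50 mm³, ΣAȳ = 2868480.50 mm³.
x̄ = 3509137.50/32581.00 = 107.71 mm; ȳ = 2868480.50/32581.00 = 88.04 mm.

x̄ = 107.71 mm, ȳ = 88.04 mm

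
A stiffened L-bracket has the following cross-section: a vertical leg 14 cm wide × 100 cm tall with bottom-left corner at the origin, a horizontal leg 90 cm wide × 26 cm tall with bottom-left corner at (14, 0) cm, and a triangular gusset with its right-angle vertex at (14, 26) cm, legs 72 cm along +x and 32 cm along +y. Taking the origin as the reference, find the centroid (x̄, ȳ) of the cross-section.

Part | A | x̄ᵢ | ȳᵢ | A·x̄ᵢ | A·ȳᵢ
vertical leg | 1400.00 | 7.00 | 50.00 | 9800.00 | 70000.00
horizontal leg | 2340.00 | 59.00 | 13.00 | 138060.00 | 30420.00
gusset | 1152.00 | 38.00 | 36.67 | 43776.00 | 42240.00
Σ | 4892.00 |  |  | 191636.00 | 142660.00
x̄ = 191636.00 / 4892.00 = 39.17 cm
ȳ = 142660.00 / 4892.00 = 29.16 cm

x̄ = 39.17 cm, ȳ = 29.16 cm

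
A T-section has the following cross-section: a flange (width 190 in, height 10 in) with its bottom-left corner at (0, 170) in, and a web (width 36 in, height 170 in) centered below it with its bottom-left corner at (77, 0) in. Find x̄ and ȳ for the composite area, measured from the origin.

web: A = 36 × 170 = 6120.00, centroid at (95.00, 85.00).
flange: A = 190 × 10 = 1900.00, centroid at (95.00, 175.00).
ΣA = 8020.00 in², ΣAx̄ = 761900.00 in³, ΣAȳ = 852700.00 in³.
x̄ = 761900.00/8020.00 = 95.00 in; ȳ = 852700.00/8020.00 = 106.32 in.

x̄ = 95.00 in, ȳ = 106.32 in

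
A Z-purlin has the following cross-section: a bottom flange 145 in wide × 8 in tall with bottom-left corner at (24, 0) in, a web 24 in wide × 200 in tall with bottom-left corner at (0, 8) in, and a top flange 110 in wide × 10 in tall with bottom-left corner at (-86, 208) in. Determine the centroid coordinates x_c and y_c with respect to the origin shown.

Part | A | x̄ᵢ | ȳᵢ | A·x̄ᵢ | A·ȳᵢ
bottom flange | 1160.00 | 96.50 | 4.00 | 111940.00 | 4640.00
web | 4800.00 | 12.00 | 108.00 | 57600.00 | 518400.00
top flange | 1100.00 | -31.00 | 213.00 | -34100.00 | 234300.00
Σ | 7060.00 |  |  | 135440.00 | 757340.00
x_c = 135440.00 / 7060.00 = 19.18 in
y_c = 757340.00 / 7060.00 = 107.27 in

x_c = 19.18 in, y_c = 107.27 in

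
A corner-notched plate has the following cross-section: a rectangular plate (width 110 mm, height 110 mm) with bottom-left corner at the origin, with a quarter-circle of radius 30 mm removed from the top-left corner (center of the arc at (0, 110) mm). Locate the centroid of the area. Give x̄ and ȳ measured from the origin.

plate: A = 110 × 110 = 12100.00, centroid at (55.00, 55.00).
removed quarter-circle: A = −¼π·30² = -706.86, centroid at (12.73, 97.27).
ΣA = 11393.14 mm²
ΣAx̄ = (12100.00)(55.00) + (-706.86)(12.73) = 656500.00 mm³
ΣAȳ = (12100.00)(55.00) + (-706.86)(97.27) = 596745.58 mm³
x̄ = 656500.00 / 11393.14 = 57.62 mm
ȳ = 596745.58 / 11393.14 = 52.38 mm

x̄ = 57.62 mm, ȳ = 52.38 mm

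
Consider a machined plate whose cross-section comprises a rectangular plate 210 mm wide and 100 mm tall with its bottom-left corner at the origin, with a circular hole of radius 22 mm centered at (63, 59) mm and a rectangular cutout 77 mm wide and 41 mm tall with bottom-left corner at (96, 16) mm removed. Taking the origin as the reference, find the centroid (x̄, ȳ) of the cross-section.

plate: A = 210 × 100 = 21000.00, centroid at (105.00, 50.00).
hole 1: A = −π·22² = -1520.53, centroid at (63.00, 59.00).
hole 2: A = −(77 × 41) = -3157.00, centroid at (134.50, 36.50).
ΣA = 16322.47 mm²
ΣAx̄ = (21000.00)(105.00) + (-1520.53)(63.00) + (-3157.00)(134.50) = 1684590.06 mm³
ΣAȳ = (21000.00)(50.00) + (-1520.53)(59.00) + (-3157.00)(36.50) = 845058.18 mm³
x̄ = 1684590.06 / 16322.47 = 103.21 mm
ȳ = 845058.18 / 16322.47 = 51.77 mm

x̄ = 103.21 mm, ȳ = 51.77 mm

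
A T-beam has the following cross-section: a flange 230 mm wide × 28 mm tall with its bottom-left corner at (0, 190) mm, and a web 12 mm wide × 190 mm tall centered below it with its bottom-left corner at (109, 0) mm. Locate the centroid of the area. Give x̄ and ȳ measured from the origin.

Part | A | x̄ᵢ | ȳᵢ | A·x̄ᵢ | A·ȳᵢ
web | 2280.00 | 115.00 | 95.00 | 262200.00 | 216600.00
flange | 6440.00 | 115.00 | 204.00 | 740600.00 | 1313760.00
Σ | 8720.00 |  |  | 1002800.00 | 1530360.00
x̄ = 1002800.00 / 8720.00 = 115.00 mm
ȳ = 1530360.00 / 8720.00 = 175.50 mm

x̄ = 115.00 mm, ȳ = 175.50 mm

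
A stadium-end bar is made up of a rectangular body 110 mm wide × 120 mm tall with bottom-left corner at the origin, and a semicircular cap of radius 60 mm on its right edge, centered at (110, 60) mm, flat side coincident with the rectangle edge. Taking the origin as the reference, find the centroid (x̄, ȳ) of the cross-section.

rectangular body: A = 110 × 120 = 13200.00, centroid at (55.00, 60.00).
semicircular end: A = ½π·60² = 5654.87, centroid at (135.46, 60.00).
ΣA = 18854.87 mm², ΣAx̄ = 1492035.35 mm³, ΣAȳ = 1131292.01 mm³.
x̄ = 1492035.35/18854.87 = 79.13 mm; ȳ = 1131292.01/18854.87 = 60.00 mm.

x̄ = 79.13 mm, ȳ = 60.00 mm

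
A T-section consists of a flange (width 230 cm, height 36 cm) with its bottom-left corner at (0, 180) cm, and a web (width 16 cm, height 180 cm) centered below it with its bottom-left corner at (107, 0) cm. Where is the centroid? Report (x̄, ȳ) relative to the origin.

x̄ = 115.00 cm, ȳ = 170.13 cm

web: A = 16 × 180 = 2880.00, centroid at (115.00, 90.00).
flange: A = 230 × 36 = 8280.00, centroid at (115.00, 198.00).
ΣA = 11160.00 cm², ΣAx̄ = 1283400.00 cm³, ΣAȳ = 1898640.00 cm³.
x̄ = 1283400.00/11160.00 = 115.00 cm; ȳ = 1898640.00/11160.00 = 170.13 cm.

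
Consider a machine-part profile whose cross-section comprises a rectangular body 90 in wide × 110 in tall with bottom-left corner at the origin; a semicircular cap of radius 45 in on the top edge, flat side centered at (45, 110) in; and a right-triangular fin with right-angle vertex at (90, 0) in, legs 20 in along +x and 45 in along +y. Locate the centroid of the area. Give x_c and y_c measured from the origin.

x_c = 46.72 in, y_c = 71.09 in

rectangular body: A = 90 × 110 = 9900.00, centroid at (45.00, 55.00).
semicircular top: A = ½π·45² = 3180.86, centroid at (45.00, 129.10).
triangular fin: A = ½·20·45 = 450.00, centroid at (96.67, 15.00).
ΣA = 13530.86 in², ΣAx_c = 632138.82 in³, ΣAy_c = 961894.88 in³.
x_c = 632138.82/13530.86 = 46.72 in; y_c = 961894.88/13530.86 = 71.09 in.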